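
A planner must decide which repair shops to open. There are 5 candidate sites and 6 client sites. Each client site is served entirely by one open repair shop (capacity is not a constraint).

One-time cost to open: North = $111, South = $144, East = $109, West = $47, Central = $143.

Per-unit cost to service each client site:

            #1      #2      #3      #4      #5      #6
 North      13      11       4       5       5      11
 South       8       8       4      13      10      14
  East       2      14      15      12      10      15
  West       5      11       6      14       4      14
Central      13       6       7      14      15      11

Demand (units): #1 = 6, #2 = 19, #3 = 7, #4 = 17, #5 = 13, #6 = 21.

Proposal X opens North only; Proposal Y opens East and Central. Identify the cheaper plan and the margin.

Proposal X: {North}: #1→North 13·6=78, #2→North 11·19=209, #3→North 4·7=28, #4→North 5·17=85, #5→North 5·13=65, #6→North 11·21=231. Service 696; fixed 111; total 807.
Proposal Y: {East, Central}: #1→East 2·6=12, #2→Central 6·19=114, #3→Central 7·7=49, #4→East 12·17=204, #5→East 10·13=130, #6→Central 11·21=231. Service 740; fixed 252; total 992.
Difference: |807 − 992| = 185.

Proposal X is cheaper by 185.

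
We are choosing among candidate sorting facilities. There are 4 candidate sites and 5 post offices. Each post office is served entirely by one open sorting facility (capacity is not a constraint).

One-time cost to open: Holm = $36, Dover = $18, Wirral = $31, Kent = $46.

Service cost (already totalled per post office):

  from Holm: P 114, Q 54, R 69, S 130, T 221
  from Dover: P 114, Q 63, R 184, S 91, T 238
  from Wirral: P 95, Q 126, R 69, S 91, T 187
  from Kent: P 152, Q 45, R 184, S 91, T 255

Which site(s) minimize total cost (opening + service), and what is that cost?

Open Dover and Wirral; minimum total cost 554.

For any fixed open set, each post office goes to its cheapest open site; total = fixed + service.
{Dover, Wirral}: P→Wirral 95, Q→Dover 63, R→Wirral 69, S→Dover 91, T→Wirral 187. Service 505; fixed 49; total 554.
{Holm, Wirral}: service 496 + fixed 67 = 563
{Wirral, Kent}: P→Wirral 95, Q→Kent 45, R→Wirral 69, S→Wirral 91, T→Wirral 187. Service 487; fixed 77; total 564.
{Holm, Dover, Wirral, Kent}: service 487 + fixed 131 = 618
No other subset beats 554.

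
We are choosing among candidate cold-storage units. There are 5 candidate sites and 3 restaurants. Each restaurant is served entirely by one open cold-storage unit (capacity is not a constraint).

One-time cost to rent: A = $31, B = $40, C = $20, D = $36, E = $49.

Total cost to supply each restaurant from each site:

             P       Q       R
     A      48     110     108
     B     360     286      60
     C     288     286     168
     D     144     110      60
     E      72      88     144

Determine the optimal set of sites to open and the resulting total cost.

Open A and D; minimum total cost 285.

For any fixed open set, each restaurant goes to its cheapest open site; total = fixed + service.
{A, D}: P→A 48, Q→A 110, R→D 60. Service 218; fixed 67; total 285.
{A, B}: service 218 + fixed 71 = 289
{A}: service 266 + fixed 31 = 297
{A, B, C, D, E}: P→A 48, Q→E 88, R→B 60. Service 196; fixed 176; total 372.
No other subset beats 285.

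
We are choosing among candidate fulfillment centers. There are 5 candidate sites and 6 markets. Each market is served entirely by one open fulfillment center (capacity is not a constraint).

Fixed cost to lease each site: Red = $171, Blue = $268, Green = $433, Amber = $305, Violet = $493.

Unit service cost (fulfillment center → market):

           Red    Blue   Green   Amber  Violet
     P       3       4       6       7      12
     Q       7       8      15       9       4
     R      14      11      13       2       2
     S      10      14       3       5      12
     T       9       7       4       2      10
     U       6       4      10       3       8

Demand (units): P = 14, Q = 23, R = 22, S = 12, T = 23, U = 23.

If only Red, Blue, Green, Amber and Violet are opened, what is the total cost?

Each market is assigned to its cheapest site among the open ones.
{Red, Blue, Green, Amber, Violet}: P→Red 3·14=42, Q→Violet 4·23=92, R→Amber 2·22=44, S→Green 3·12=36, T→Amber 2·23=46, U→Amber 3·23=69. Service 329; fixed 1670; total 1999.

Total cost: 1999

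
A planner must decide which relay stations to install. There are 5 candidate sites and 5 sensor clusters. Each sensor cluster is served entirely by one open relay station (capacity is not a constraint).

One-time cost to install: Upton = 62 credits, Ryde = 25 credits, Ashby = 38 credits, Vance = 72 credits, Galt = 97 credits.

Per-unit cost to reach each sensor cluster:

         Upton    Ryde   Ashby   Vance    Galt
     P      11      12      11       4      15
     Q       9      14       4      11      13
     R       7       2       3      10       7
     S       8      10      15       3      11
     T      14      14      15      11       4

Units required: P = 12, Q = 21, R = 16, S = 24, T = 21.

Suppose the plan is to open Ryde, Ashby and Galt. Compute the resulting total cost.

Each sensor cluster is assigned to its cheapest site among the open ones.
{Ryde, Ashby, Galt}: P→Ashby 11·12=132, Q→Ashby 4·21=84, R→Ryde 2·16=32, S→Ryde 10·24=240, T→Galt 4·21=84. Service 572; fixed 160; total 732.

Total cost: 732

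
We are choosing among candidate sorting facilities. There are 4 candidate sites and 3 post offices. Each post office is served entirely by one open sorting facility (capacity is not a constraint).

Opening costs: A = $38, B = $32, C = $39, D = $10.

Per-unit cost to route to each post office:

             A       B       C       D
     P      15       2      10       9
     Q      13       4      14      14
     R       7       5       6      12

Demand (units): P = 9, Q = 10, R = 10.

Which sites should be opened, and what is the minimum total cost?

For any fixed open set, each post office goes to its cheapest open site; total = fixed + service.
{B}: P→B 2·9=18, Q→B 4·10=40, R→B 5·10=50. Service 108; fixed 32; total 140.
{B, D}: service 108 + fixed 42 = 150
{A, B}: service 108 + fixed 70 = 178
{A, B, C, D}: service 108 + fixed 119 = 227
No other subset beats 140.

Open B only; minimum total cost 140.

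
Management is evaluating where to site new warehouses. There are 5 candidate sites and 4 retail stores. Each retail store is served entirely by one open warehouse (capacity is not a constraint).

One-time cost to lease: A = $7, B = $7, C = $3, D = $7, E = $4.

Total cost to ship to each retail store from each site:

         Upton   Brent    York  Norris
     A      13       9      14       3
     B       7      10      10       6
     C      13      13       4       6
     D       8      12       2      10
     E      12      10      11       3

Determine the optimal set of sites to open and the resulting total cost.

For any fixed open set, each retail store goes to its cheapest open site; total = fixed + service.
{D, E}: Upton→D 8, Brent→E 10, York→D 2, Norris→E 3. Service 23; fixed 11; total 34.
{A, D}: Upton→D 8, Brent→A 9, York→D 2, Norris→A 3. Service 22; fixed 14; total 36.
{C, E}: Upton→E 12, Brent→E 10, York→C 4, Norris→E 3. Service 29; fixed 7; total 36.
{A, B, C, D, E}: Upton→B 7, Brent→A 9, York→D 2, Norris→A 3. Service 21; fixed 28; total 49.
No other subset beats 34.

Open D and E; minimum total cost 34.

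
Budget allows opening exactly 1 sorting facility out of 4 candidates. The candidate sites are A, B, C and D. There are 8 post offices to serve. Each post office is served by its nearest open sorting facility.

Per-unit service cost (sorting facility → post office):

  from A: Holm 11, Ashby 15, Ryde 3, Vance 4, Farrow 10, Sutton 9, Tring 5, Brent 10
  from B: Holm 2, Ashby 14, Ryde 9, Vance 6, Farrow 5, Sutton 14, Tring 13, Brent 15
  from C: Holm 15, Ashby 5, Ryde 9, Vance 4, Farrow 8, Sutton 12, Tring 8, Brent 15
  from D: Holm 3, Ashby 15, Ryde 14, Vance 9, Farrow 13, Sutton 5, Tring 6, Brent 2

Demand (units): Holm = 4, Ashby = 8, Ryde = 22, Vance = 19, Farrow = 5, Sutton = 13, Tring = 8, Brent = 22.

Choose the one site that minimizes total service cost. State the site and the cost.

With exactly 1 open, each post office uses its cheapest among the chosen.
{A}: Holm→A 11·4=44, Ashby→A 15·8=120, Ryde→A 3·22=66, Vance→A 4·19=76, Farrow→A 10·5=50, Sutton→A 9·13=117, Tring→A 5·8=40, Brent→A 10·22=220. Service cost 733.
{D}: service cost 833
{C}: service cost 964
Among all 4 size-1 choices, {A} is lowest.

Choose A only; total service cost 733.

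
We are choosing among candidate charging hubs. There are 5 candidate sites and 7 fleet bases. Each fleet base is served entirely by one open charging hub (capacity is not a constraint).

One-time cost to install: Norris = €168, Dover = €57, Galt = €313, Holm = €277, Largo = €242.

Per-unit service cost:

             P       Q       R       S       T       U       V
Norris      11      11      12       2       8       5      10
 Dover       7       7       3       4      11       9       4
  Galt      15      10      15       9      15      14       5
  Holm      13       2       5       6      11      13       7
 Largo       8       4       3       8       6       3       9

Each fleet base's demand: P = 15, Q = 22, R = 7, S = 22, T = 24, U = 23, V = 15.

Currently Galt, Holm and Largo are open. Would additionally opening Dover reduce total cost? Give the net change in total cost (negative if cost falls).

Current service cost with {Galt, Holm, Largo}: 605.
Adding Dover: each fleet base re-picks its cheapest; new service cost 531, saving 74.
Extra fixed cost: 57. Net change = 57 − 74 = -17.
(Totals: 1437 → 1420.)

Yes — net change −17 (cost falls by 17).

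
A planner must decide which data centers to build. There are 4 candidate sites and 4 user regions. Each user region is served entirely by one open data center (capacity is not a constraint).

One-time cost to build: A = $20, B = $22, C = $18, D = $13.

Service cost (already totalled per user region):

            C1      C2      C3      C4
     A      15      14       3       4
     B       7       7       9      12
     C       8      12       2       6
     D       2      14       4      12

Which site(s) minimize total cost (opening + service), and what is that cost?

For any fixed open set, each user region goes to its cheapest open site; total = fixed + service.
{D}: C1→D 2, C2→D 14, C3→D 4, C4→D 12. Service 32; fixed 13; total 45.
{C}: service 28 + fixed 18 = 46
{C, D}: C1→D 2, C2→C 12, C3→C 2, C4→C 6. Service 22; fixed 31; total 53.
{A, B, C, D}: service 15 + fixed 73 = 88
No other subset beats 45.

Open D only; minimum total cost 45.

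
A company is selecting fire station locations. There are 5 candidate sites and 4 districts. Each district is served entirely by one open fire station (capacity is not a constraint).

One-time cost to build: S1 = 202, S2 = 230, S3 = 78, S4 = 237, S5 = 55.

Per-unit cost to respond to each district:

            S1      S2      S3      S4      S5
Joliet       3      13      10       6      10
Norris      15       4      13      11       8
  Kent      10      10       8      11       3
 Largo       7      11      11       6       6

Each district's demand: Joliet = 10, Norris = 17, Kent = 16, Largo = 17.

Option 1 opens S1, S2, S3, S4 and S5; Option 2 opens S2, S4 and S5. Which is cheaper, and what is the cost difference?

Option 2 is cheaper by 250.

Option 1: {S1, S2, S3, S4, S5}: Joliet→S1 3·10=30, Norris→S2 4·17=68, Kent→S5 3·16=48, Largo→S4 6·17=102. Service 248; fixed 802; total 1050.
Option 2: {S2, S4, S5}: Joliet→S4 6·10=60, Norris→S2 4·17=68, Kent→S5 3·16=48, Largo→S4 6·17=102. Service 278; fixed 522; total 800.
Difference: |1050 − 800| = 250.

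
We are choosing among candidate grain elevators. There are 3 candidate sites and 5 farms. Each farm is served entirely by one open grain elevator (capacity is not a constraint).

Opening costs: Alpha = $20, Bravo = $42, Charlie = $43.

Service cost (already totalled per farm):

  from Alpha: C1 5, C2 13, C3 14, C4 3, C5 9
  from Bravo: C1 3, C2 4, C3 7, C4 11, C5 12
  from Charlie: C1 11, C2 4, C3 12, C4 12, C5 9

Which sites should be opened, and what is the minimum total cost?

For any fixed open set, each farm goes to its cheapest open site; total = fixed + service.
{Alpha}: C1→Alpha 5, C2→Alpha 13, C3→Alpha 14, C4→Alpha 3, C5→Alpha 9. Service 44; fixed 20; total 64.
{Bravo}: C1→Bravo 3, C2→Bravo 4, C3→Bravo 7, C4→Bravo 11, C5→Bravo 12. Service 37; fixed 42; total 79.
{Alpha, Bravo}: C1→Bravo 3, C2→Bravo 4, C3→Bravo 7, C4→Alpha 3, C5→Alpha 9. Service 26; fixed 62; total 88.
{Alpha, Bravo, Charlie}: C1→Bravo 3, C2→Bravo 4, C3→Bravo 7, C4→Alpha 3, C5→Alpha 9. Service 26; fixed 105; total 131.
No other subset beats 64.

Open Alpha only; minimum total cost 64.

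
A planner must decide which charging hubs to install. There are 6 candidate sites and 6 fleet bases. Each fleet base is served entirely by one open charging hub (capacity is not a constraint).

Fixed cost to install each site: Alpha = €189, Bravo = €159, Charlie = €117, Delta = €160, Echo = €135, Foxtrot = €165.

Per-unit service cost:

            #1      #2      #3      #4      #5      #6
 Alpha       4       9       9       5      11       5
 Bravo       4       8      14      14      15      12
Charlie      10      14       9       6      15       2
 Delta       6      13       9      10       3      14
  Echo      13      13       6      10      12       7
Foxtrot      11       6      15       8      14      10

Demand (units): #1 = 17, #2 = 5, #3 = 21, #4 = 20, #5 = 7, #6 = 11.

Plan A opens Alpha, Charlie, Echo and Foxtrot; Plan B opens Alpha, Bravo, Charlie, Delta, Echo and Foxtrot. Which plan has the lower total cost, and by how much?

Plan A is cheaper by 263.

Plan A: {Alpha, Charlie, Echo, Foxtrot}: #1→Alpha 4·17=68, #2→Foxtrot 6·5=30, #3→Echo 6·21=126, #4→Alpha 5·20=100, #5→Alpha 11·7=77, #6→Charlie 2·11=22. Service 423; fixed 606; total 1029.
Plan B: {Alpha, Bravo, Charlie, Delta, Echo, Foxtrot}: #1→Alpha 4·17=68, #2→Foxtrot 6·5=30, #3→Echo 6·21=126, #4→Alpha 5·20=100, #5→Delta 3·7=21, #6→Charlie 2·11=22. Service 367; fixed 925; total 1292.
Difference: |1029 − 1292| = 263.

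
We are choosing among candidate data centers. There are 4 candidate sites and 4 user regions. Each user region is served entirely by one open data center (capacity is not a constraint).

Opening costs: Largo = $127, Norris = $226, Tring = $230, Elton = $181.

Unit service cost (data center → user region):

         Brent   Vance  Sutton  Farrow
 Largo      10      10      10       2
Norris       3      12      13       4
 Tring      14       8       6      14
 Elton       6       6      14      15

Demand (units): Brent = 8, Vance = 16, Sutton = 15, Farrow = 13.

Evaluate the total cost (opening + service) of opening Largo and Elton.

Each user region is assigned to its cheapest site among the open ones.
{Largo, Elton}: Brent→Elton 6·8=48, Vance→Elton 6·16=96, Sutton→Largo 10·15=150, Farrow→Largo 2·13=26. Service 320; fixed 308; total 628.

Total cost: 628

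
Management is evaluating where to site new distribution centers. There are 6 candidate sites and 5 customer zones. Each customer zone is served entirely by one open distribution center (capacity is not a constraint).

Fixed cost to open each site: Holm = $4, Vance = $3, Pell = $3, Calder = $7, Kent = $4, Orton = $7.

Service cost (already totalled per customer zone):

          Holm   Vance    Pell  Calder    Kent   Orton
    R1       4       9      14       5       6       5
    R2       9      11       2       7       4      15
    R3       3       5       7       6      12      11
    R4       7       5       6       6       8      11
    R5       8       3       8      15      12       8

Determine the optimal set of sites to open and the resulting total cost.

For any fixed open set, each customer zone goes to its cheapest open site; total = fixed + service.
{Holm, Vance, Pell}: R1→Holm 4, R2→Pell 2, R3→Holm 3, R4→Vance 5, R5→Vance 3. Service 17; fixed 10; total 27.
{Holm, Vance, Kent}: service 19 + fixed 11 = 30
{Holm, Pell}: service 23 + fixed 7 = 30
{Holm, Vance, Pell, Calder, Kent, Orton}: service 17 + fixed 28 = 45
No other subset beats 27.

Open Holm, Vance and Pell; minimum total cost 27.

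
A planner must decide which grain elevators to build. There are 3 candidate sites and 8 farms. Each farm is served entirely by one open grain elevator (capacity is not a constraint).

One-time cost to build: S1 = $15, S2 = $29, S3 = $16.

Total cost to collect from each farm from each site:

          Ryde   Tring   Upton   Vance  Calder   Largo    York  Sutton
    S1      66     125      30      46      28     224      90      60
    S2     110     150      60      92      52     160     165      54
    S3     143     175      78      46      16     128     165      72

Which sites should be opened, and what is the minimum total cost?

For any fixed open set, each farm goes to its cheapest open site; total = fixed + service.
{S1, S3}: Ryde→S1 66, Tring→S1 125, Upton→S1 30, Vance→S1 46, Calder→S3 16, Largo→S3 128, York→S1 90, Sutton→S1 60. Service 561; fixed 31; total 592.
{S1, S2, S3}: service 555 + fixed 60 = 615
{S1, S2}: Ryde→S1 66, Tring→S1 125, Upton→S1 30, Vance→S1 46, Calder→S1 28, Largo→S2 160, York→S1 90, Sutton→S2 54. Service 599; fixed 44; total 643.
{S1}: service 669 + fixed 15 = 684
No other subset beats 592.

Open S1 and S3; minimum total cost 592.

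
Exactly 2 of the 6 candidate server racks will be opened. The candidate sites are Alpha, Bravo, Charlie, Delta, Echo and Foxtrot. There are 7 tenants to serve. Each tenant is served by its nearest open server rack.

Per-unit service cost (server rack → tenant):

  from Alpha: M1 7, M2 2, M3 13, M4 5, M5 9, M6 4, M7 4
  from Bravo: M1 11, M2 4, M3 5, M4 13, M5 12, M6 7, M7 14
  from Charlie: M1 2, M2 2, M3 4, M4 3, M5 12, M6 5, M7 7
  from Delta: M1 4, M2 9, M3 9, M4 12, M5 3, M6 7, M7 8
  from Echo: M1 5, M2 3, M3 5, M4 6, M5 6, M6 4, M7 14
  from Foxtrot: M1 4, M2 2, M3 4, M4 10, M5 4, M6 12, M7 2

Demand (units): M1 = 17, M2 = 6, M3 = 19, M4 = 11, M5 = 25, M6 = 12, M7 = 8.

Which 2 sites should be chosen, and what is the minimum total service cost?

With exactly 2 open, each tenant uses its cheapest among the chosen.
{Charlie, Foxtrot}: M1→Charlie 2·17=34, M2→Charlie 2·6=12, M3→Charlie 4·19=76, M4→Charlie 3·11=33, M5→Foxtrot 4·25=100, M6→Charlie 5·12=60, M7→Foxtrot 2·8=16. Service cost 331.
{Charlie, Delta}: service cost 346
{Alpha, Foxtrot}: service cost 375
Among all 15 size-2 choices, {Charlie, Foxtrot} is lowest.

Choose Charlie and Foxtrot; total service cost 331.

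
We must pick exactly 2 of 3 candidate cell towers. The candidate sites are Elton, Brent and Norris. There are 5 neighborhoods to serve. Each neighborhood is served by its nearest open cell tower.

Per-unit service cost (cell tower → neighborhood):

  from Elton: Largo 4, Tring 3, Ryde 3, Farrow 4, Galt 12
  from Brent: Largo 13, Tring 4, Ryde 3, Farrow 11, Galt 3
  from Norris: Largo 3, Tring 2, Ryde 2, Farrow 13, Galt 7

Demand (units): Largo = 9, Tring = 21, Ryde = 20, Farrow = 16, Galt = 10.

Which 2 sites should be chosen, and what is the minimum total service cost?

With exactly 2 open, each neighborhood uses its cheapest among the chosen.
{Elton, Norris}: Largo→Norris 3·9=27, Tring→Norris 2·21=42, Ryde→Norris 2·20=40, Farrow→Elton 4·16=64, Galt→Norris 7·10=70. Service cost 243.
{Elton, Brent}: service cost 253
{Brent, Norris}: service cost 315
Among all 3 size-2 choices, {Elton, Norris} is lowest.

Choose Elton and Norris; total service cost 243.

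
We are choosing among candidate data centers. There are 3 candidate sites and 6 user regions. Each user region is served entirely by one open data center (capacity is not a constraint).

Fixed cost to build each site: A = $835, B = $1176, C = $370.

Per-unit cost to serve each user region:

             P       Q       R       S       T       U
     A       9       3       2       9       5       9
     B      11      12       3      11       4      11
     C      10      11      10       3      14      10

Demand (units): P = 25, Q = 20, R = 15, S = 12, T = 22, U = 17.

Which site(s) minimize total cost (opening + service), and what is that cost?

For any fixed open set, each user region goes to its cheapest open site; total = fixed + service.
{C}: P→C 10·25=250, Q→C 11·20=220, R→C 10·15=150, S→C 3·12=36, T→C 14·22=308, U→C 10·17=170. Service 1134; fixed 370; total 1504.
{A}: P→A 9·25=225, Q→A 3·20=60, R→A 2·15=30, S→A 9·12=108, T→A 5·22=110, U→A 9·17=153. Service 686; fixed 835; total 1521.
{A, C}: service 614 + fixed 1205 = 1819
{A, B, C}: P→A 9·25=225, Q→A 3·20=60, R→A 2·15=30, S→C 3·12=36, T→B 4·22=88, U→A 9·17=153. Service 592; fixed 2381; total 2973.
No other subset beats 1504.

Open C only; minimum total cost 1504.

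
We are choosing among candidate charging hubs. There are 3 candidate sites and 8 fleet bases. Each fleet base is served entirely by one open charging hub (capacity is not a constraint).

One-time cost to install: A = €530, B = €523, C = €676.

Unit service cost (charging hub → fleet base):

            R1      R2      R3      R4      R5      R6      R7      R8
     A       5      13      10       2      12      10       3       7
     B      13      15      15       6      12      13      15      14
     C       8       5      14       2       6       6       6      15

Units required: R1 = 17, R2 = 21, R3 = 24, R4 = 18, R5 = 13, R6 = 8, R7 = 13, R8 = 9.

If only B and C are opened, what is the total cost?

Total cost: 2142

Each fleet base is assigned to its cheapest site among the open ones.
{B, C}: R1→C 8·17=136, R2→C 5·21=105, R3→C 14·24=336, R4→C 2·18=36, R5→C 6·13=78, R6→C 6·8=48, R7→C 6·13=78, R8→B 14·9=126. Service 943; fixed 1199; total 2142.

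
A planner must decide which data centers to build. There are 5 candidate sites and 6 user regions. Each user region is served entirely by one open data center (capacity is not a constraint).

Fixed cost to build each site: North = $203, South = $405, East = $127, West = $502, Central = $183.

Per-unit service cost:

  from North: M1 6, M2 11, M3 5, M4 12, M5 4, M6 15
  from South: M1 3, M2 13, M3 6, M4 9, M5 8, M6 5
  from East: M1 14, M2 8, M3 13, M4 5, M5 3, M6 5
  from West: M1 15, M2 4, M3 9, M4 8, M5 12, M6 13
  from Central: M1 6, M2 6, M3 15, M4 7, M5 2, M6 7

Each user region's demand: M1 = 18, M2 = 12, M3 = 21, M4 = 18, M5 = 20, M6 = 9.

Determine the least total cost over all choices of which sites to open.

For any fixed open set, each user region goes to its cheapest open site; total = fixed + service.
{North, East}: M1→North 6·18=108, M2→East 8·12=96, M3→North 5·21=105, M4→East 5·18=90, M5→East 3·20=60, M6→East 5·9=45. Service 504; fixed 330; total 834.
{North, Central}: M1→North 6·18=108, M2→Central 6·12=72, M3→North 5·21=105, M4→Central 7·18=126, M5→Central 2·20=40, M6→Central 7·9=63. Service 514; fixed 386; total 900.
{Central}: M1→Central 6·18=108, M2→Central 6·12=72, M3→Central 15·21=315, M4→Central 7·18=126, M5→Central 2·20=40, M6→Central 7·9=63. Service 724; fixed 183; total 907.
{North, South, East, West, Central}: service 382 + fixed 1420 = 1802
No other subset beats 834.

Minimum total cost: 834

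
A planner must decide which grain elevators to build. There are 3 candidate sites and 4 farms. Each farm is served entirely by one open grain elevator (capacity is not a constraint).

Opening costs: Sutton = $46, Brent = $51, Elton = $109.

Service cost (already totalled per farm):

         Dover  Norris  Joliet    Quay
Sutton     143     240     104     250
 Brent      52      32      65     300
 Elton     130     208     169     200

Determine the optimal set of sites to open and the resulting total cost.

For any fixed open set, each farm goes to its cheapest open site; total = fixed + service.
{Sutton, Brent}: Dover→Brent 52, Norris→Brent 32, Joliet→Brent 65, Quay→Sutton 250. Service 399; fixed 97; total 496.
{Brent}: Dover→Brent 52, Norris→Brent 32, Joliet→Brent 65, Quay→Brent 300. Service 449; fixed 51; total 500.
{Brent, Elton}: service 349 + fixed 160 = 509
{Sutton, Brent, Elton}: Dover→Brent 52, Norris→Brent 32, Joliet→Brent 65, Quay→Elton 200. Service 349; fixed 206; total 555.
No other subset beats 496.

Open Sutton and Brent; minimum total cost 496.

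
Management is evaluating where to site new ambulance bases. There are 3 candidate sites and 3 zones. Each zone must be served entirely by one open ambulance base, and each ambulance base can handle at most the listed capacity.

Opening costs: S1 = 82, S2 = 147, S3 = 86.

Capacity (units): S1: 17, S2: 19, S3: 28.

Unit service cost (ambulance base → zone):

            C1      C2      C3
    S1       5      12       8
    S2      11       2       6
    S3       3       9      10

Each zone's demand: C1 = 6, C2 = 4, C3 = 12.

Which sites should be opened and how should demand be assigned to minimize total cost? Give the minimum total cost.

Open {S3}: C1→S3 3·6=18, C2→S3 9·4=36, C3→S3 10·12=120.
Loads: S3 carries 22/28. Service 174; fixed 86; total 260.
Next best feasible plan costs 318.

Minimum total cost: 260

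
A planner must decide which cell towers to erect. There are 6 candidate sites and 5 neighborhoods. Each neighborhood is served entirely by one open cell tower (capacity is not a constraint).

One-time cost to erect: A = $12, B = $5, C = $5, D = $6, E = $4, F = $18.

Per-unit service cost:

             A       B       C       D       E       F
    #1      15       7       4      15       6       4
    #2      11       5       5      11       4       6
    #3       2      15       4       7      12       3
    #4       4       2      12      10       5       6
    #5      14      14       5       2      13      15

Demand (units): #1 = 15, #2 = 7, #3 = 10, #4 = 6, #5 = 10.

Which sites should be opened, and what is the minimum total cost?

Open A, B, C, D and E; minimum total cost 172.

For any fixed open set, each neighborhood goes to its cheapest open site; total = fixed + service.
{A, B, C, D, E}: #1→C 4·15=60, #2→E 4·7=28, #3→A 2·10=20, #4→B 2·6=12, #5→D 2·10=20. Service 140; fixed 32; total 172.
{A, B, C, D}: service 147 + fixed 28 = 175
{A, C, D, E}: service 152 + fixed 27 = 179
{A, B, C, D, E, F}: service 140 + fixed 50 = 190
No other subset beats 172.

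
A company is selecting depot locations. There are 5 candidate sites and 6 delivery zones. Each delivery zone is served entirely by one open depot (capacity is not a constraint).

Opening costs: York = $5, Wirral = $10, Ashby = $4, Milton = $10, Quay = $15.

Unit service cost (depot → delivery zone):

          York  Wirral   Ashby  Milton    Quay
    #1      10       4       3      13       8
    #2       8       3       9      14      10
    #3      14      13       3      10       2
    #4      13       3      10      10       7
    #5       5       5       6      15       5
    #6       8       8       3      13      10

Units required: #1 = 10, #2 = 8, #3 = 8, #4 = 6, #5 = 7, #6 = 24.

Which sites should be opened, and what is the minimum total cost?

Open Wirral and Ashby; minimum total cost 217.

For any fixed open set, each delivery zone goes to its cheapest open site; total = fixed + service.
{Wirral, Ashby}: #1→Ashby 3·10=30, #2→Wirral 3·8=24, #3→Ashby 3·8=24, #4→Wirral 3·6=18, #5→Wirral 5·7=35, #6→Ashby 3·24=72. Service 203; fixed 14; total 217.
{York, Wirral, Ashby}: #1→Ashby 3·10=30, #2→Wirral 3·8=24, #3→Ashby 3·8=24, #4→Wirral 3·6=18, #5→York 5·7=35, #6→Ashby 3·24=72. Service 203; fixed 19; total 222.
{Wirral, Ashby, Quay}: #1→Ashby 3·10=30, #2→Wirral 3·8=24, #3→Quay 2·8=16, #4→Wirral 3·6=18, #5→Wirral 5·7=35, #6→Ashby 3·24=72. Service 195; fixed 29; total 224.
{York, Wirral, Ashby, Milton, Quay}: service 195 + fixed 44 = 239
No other subset beats 217.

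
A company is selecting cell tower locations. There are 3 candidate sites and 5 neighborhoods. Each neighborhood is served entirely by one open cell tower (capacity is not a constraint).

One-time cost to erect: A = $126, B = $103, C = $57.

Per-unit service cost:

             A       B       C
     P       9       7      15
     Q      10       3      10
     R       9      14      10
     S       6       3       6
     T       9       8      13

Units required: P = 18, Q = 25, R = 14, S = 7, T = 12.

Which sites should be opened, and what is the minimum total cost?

Open B only; minimum total cost 617.

For any fixed open set, each neighborhood goes to its cheapest open site; total = fixed + service.
{B}: P→B 7·18=126, Q→B 3·25=75, R→B 14·14=196, S→B 3·7=21, T→B 8·12=96. Service 514; fixed 103; total 617.
{B, C}: P→B 7·18=126, Q→B 3·25=75, R→C 10·14=140, S→B 3·7=21, T→B 8·12=96. Service 458; fixed 160; total 618.
{A, B}: service 444 + fixed 229 = 673
{A, B, C}: service 444 + fixed 286 = 730
No other subset beats 617.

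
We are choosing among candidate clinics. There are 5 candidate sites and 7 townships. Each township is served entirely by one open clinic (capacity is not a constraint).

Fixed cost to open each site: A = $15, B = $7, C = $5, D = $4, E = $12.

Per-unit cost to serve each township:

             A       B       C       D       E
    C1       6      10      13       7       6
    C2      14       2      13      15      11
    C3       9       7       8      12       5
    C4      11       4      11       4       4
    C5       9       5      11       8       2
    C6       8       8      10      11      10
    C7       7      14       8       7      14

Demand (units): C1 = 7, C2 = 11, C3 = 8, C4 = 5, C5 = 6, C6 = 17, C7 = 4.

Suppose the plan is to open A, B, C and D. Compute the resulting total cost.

Total cost: 365

Each township is assigned to its cheapest site among the open ones.
{A, B, C, D}: C1→A 6·7=42, C2→B 2·11=22, C3→B 7·8=56, C4→B 4·5=20, C5→B 5·6=30, C6→A 8·17=136, C7→A 7·4=28. Service 334; fixed 31; total 365.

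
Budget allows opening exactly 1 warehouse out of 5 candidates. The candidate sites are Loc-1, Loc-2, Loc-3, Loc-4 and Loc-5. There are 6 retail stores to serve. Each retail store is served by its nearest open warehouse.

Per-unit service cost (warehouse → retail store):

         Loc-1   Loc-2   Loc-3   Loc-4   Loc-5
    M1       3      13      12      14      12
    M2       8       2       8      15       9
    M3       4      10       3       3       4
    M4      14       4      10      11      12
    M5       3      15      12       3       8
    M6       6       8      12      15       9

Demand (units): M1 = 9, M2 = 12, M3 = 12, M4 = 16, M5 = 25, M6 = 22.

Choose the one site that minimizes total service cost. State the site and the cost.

Choose Loc-1 only; total service cost 602.

With exactly 1 open, each retail store uses its cheapest among the chosen.
{Loc-1}: M1→Loc-1 3·9=27, M2→Loc-1 8·12=96, M3→Loc-1 4·12=48, M4→Loc-1 14·16=224, M5→Loc-1 3·25=75, M6→Loc-1 6·22=132. Service cost 602.
{Loc-5}: service cost 854
{Loc-2}: service cost 876
Among all 5 size-1 choices, {Loc-1} is lowest.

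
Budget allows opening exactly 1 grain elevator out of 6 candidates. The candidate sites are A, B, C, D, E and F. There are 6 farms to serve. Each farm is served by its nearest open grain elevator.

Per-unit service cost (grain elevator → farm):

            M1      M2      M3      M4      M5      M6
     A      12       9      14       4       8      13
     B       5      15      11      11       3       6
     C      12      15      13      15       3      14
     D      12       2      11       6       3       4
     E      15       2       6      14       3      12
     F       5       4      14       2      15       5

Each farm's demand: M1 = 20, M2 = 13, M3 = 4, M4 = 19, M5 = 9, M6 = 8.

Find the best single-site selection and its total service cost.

With exactly 1 open, each farm uses its cheapest among the chosen.
{F}: M1→F 5·20=100, M2→F 4·13=52, M3→F 14·4=56, M4→F 2·19=38, M5→F 15·9=135, M6→F 5·8=40. Service cost 421.
{D}: service cost 483
{B}: service cost 623
Among all 6 size-1 choices, {F} is lowest.

Choose F only; total service cost 421.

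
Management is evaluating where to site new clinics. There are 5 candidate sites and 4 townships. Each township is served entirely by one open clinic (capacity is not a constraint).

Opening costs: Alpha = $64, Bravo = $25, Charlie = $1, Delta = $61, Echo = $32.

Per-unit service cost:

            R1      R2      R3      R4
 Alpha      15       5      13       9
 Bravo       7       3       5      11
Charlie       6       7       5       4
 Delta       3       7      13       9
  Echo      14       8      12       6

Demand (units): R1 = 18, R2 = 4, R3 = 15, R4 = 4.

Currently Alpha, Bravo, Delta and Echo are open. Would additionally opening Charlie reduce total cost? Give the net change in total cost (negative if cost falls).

Current service cost with {Alpha, Bravo, Delta, Echo}: 165.
Adding Charlie: each township re-picks its cheapest; new service cost 157, saving 8.
Extra fixed cost: 1. Net change = 1 − 8 = -7.
(Totals: 347 → 340.)

Yes — net change −7 (cost falls by 7).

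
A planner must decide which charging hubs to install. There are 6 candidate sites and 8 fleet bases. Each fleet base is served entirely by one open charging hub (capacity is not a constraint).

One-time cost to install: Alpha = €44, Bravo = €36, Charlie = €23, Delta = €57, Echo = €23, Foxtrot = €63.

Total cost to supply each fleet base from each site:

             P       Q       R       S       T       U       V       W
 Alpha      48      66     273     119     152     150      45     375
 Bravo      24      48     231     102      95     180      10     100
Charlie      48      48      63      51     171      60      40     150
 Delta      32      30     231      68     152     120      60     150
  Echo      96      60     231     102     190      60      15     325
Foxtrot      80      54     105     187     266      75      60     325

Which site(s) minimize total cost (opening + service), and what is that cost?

For any fixed open set, each fleet base goes to its cheapest open site; total = fixed + service.
{Bravo, Charlie}: P→Bravo 24, Q→Bravo 48, R→Charlie 63, S→Charlie 51, T→Bravo 95, U→Charlie 60, V→Bravo 10, W→Bravo 100. Service 451; fixed 59; total 510.
{Bravo, Charlie, Echo}: service 451 + fixed 82 = 533
{Bravo, Charlie, Delta}: P→Bravo 24, Q→Delta 30, R→Charlie 63, S→Charlie 51, T→Bravo 95, U→Charlie 60, V→Bravo 10, W→Bravo 100. Service 433; fixed 116; total 549.
{Alpha, Bravo, Charlie, Delta, Echo, Foxtrot}: service 433 + fixed 246 = 679
No other subset beats 510.

Open Bravo and Charlie; minimum total cost 510.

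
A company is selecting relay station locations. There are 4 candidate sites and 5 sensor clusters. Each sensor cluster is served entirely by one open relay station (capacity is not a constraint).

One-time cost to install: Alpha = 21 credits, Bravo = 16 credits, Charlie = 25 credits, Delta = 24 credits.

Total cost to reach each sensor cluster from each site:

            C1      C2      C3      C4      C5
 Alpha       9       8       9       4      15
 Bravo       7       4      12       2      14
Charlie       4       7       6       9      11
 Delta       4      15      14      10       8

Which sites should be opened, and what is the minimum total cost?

For any fixed open set, each sensor cluster goes to its cheapest open site; total = fixed + service.
{Bravo}: C1→Bravo 7, C2→Bravo 4, C3→Bravo 12, C4→Bravo 2, C5→Bravo 14. Service 39; fixed 16; total 55.
{Charlie}: C1→Charlie 4, C2→Charlie 7, C3→Charlie 6, C4→Charlie 9, C5→Charlie 11. Service 37; fixed 25; total 62.
{Alpha}: service 45 + fixed 21 = 66
{Alpha, Bravo, Charlie, Delta}: C1→Charlie 4, C2→Bravo 4, C3→Charlie 6, C4→Bravo 2, C5→Delta 8. Service 24; fixed 86; total 110.
No other subset beats 55.

Open Bravo only; minimum total cost 55.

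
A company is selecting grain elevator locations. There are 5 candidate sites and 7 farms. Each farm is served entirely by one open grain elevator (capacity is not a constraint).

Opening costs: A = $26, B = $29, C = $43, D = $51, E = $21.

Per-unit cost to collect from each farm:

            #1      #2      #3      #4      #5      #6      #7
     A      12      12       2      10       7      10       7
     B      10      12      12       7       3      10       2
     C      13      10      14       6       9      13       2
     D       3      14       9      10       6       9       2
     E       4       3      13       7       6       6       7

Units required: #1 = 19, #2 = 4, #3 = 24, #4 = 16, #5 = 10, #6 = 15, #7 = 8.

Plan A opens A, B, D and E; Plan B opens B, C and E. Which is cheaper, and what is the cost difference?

Plan A: {A, B, D, E}: #1→D 3·19=57, #2→E 3·4=12, #3→A 2·24=48, #4→B 7·16=112, #5→B 3·10=30, #6→E 6·15=90, #7→B 2·8=16. Service 365; fixed 127; total 492.
Plan B: {B, C, E}: #1→E 4·19=76, #2→E 3·4=12, #3→B 12·24=288, #4→C 6·16=96, #5→B 3·10=30, #6→E 6·15=90, #7→B 2·8=16. Service 608; fixed 93; total 701.
Difference: |492 − 701| = 209.

Plan A is cheaper by 209.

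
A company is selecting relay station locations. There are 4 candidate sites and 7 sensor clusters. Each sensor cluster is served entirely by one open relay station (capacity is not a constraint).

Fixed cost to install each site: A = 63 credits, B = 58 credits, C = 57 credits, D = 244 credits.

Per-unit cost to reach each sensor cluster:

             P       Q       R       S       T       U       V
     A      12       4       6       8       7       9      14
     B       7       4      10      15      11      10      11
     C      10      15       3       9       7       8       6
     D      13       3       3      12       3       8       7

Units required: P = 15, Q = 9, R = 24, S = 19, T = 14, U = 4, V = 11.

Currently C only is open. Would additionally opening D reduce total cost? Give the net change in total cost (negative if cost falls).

No — net change +80 (cost rises by 80).

Current service cost with {C}: 724.
Adding D: each sensor cluster re-picks its cheapest; new service cost 560, saving 164.
Extra fixed cost: 244. Net change = 244 − 164 = 80.
(Totals: 781 → 861.)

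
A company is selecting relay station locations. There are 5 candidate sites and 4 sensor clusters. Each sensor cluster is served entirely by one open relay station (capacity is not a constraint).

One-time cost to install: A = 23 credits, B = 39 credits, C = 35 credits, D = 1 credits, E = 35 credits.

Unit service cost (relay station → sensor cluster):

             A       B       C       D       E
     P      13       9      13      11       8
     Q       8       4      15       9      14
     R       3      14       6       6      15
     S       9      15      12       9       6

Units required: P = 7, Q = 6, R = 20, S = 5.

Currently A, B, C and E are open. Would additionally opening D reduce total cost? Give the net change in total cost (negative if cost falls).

No — net change +1 (cost rises by 1).

Current service cost with {A, B, C, E}: 170.
Adding D: each sensor cluster re-picks its cheapest; new service cost 170, saving 0.
Extra fixed cost: 1. Net change = 1 − 0 = 1.
(Totals: 302 → 303.)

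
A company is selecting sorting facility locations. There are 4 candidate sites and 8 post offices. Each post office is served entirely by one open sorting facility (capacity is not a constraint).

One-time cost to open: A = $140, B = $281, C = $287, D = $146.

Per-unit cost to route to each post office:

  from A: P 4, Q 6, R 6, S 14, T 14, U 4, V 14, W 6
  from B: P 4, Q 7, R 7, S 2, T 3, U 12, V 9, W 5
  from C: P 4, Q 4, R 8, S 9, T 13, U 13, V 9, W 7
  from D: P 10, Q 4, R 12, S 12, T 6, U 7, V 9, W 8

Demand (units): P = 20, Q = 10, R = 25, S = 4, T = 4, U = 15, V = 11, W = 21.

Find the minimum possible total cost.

Minimum total cost: 882

For any fixed open set, each post office goes to its cheapest open site; total = fixed + service.
{A}: P→A 4·20=80, Q→A 6·10=60, R→A 6·25=150, S→A 14·4=56, T→A 14·4=56, U→A 4·15=60, V→A 14·11=154, W→A 6·21=126. Service 742; fixed 140; total 882.
{A, D}: P→A 4·20=80, Q→D 4·10=40, R→A 6·25=150, S→D 12·4=48, T→D 6·4=24, U→A 4·15=60, V→D 9·11=99, W→A 6·21=126. Service 627; fixed 286; total 913.
{A, B}: service 574 + fixed 421 = 995
{A, B, C, D}: P→A 4·20=80, Q→C 4·10=40, R→A 6·25=150, S→B 2·4=8, T→B 3·4=12, U→A 4·15=60, V→B 9·11=99, W→B 5·21=105. Service 554; fixed 854; total 1408.
No other subset beats 882.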